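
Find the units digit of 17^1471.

The units digit of 17^n cycles with period 4: 7, 9, 3, 1, …
1471 leaves remainder 3 on division by 4, so 17^1471 ends in 3.

3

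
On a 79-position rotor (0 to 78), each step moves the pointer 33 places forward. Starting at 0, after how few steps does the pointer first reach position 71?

33⁻¹ ≡ 12 (mod 79) because 33·12 = 396 = 5·79 + 1.
Multiplying both sides by 12: x ≡ 12·71 = 852 ≡ 62 (mod 79).

62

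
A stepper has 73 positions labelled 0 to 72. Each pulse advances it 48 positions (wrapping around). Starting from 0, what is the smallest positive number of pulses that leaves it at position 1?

73 = 1·48 + 25
48 = 1·25 + 23
25 = 1·23 + 2
23 = 11·2 + 1
2 = 2·1 + 0
Back-substituting gives 48·35 ≡ 1 (mod 73).

35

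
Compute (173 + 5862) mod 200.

35

5862 mod 200 = 62 (since 29·200 = 5800).
(173 + 62) mod 200 = 35.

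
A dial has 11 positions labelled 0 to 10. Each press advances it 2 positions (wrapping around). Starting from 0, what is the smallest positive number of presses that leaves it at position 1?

6

2·6 = 12 = 1·11 + 1, so 2⁻¹ ≡ 6 (mod 11).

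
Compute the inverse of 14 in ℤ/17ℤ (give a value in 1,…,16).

17 = 1·14 + 3
14 = 4·3 + 2
3 = 1·2 + 1
2 = 2·1 + 0
Back-substituting gives 14·11 ≡ 1 (mod 17).

11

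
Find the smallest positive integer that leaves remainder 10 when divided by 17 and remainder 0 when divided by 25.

x ≡ 10 (mod 17) gives x ∈ {10, 27, 44, 61, 78, 95, 112, 129, …}.
The first of these with x mod 25 = 0 is 350.

350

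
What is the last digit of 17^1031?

3

Last digits of 7^n: 7, 9, 3, 1 (period 4).
1031 mod 4 = 3, so the last digit matches 7^3 = 3.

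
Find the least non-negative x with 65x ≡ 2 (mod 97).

65⁻¹ ≡ 3 (mod 97) because 65·3 = 195 = 2·97 + 1.
Multiplying both sides by 3: x ≡ 3·2 = 6 ≡ 6 (mod 97).
Check: 65·6 = 390 = 4·97 + 2.

6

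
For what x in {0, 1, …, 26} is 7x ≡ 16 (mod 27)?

10

The inverse of 7 mod 27 is 4 (since 7·4 = 28 ≡ 1).
Multiplying both sides by 4: x ≡ 4·16 = 64 ≡ 10 (mod 27).
Check: 7·10 = 70 = 2·27 + 16.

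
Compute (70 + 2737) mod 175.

2737 − 15·175 = 112, so 2737 ≡ 112 (mod 175).
(70 + 112) mod 175 = 7.

7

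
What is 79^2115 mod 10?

Powers of 9 mod 10 repeat with period 2: 9, 1.
2115 mod 2 = 1, so the last digit matches 9^1 = 9.

9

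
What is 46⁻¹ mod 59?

9

46·9 = 414 = 7·59 + 1, so 46⁻¹ ≡ 9 (mod 59).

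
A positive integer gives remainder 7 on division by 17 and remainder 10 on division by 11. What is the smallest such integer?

109

x ≡ 10 (mod 11) gives x ∈ {10, 21, 32, 43, 54, 65, 76, 87, …}.
The first of these with x mod 17 = 7 is 109.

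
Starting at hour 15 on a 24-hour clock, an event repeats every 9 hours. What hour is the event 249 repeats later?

249·9 = 2241.
2241 = 93·24 + 9, so 2241 mod 24 = 9.
(15 + 9) mod 24 = 0.

0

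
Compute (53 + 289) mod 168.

289 − 1·168 = 121, so 289 ≡ 121 (mod 168).
(53 + 121) mod 168 = 6.

6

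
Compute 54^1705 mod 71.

By repeated squaring mod 71: 54^1≡54, 54^2≡5, 54^4≡25, 54^8≡57, 54^16≡54, 54^32≡5, 54^64≡25, 54^128≡57, 54^256≡54, 54^512≡5, 54^1024≡25.
1705 = 1 + 8 + 32 + 128 + 512 + 1024, so 54^1705 ≡ 54·57·5·57·5·25 ≡ 1 (mod 71).

1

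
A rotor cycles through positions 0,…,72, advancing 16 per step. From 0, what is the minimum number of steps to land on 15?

42

16⁻¹ ≡ 32 (mod 73) because 16·32 = 512 = 7·73 + 1.
So x ≡ 32·15 = 480 ≡ 42 (mod 73).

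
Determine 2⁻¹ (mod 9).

2·5 = 10 = 1·9 + 1, so 2⁻¹ ≡ 5 (mod 9).

5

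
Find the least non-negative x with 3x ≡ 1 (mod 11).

3⁻¹ ≡ 4 (mod 11) because 3·4 = 12 = 1·11 + 1.
So x ≡ 4·1 = 4 ≡ 4 (mod 11).
Check: 3·4 = 12 = 1·11 + 1.

4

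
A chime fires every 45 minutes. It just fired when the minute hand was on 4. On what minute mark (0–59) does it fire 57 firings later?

57·45 = 2565.
2565 = 42·60 + 45, so 2565 mod 60 = 45.
(4 + 45) mod 60 = 49.

49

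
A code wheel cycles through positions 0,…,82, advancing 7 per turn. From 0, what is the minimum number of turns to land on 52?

43

The inverse of 7 mod 83 is 12 (since 7·12 = 84 ≡ 1).
Multiplying both sides by 12: x ≡ 12·52 = 624 ≡ 43 (mod 83).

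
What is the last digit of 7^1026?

The units digit of 7^n cycles with period 4: 7, 9, 3, 1, …
1026 mod 4 = 2, so the last digit matches 7^2 = 9.

9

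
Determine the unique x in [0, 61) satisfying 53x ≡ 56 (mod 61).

54

53⁻¹ ≡ 38 (mod 61) because 53·38 = 2014 = 33·61 + 1.
So x ≡ 38·56 = 2128 ≡ 54 (mod 61).
Check: 53·54 = 2862 = 46·61 + 56.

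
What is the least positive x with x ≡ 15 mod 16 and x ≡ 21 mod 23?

159

x ≡ 15 (mod 16) gives x ∈ {15, 31, 47, 63, 79, 95, 111, 127, …}.
The first of these with x mod 23 = 21 is 159.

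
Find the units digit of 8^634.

The units digit of 8^n cycles with period 4: 8, 4, 2, 6, …
634 mod 4 = 2, so the last digit matches 8^2 = 4.

4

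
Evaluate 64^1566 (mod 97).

Square-and-reduce mod 97: 64^1≡64, 64^2≡22, 64^4≡96, 64^8≡1, 64^16≡1, 64^32≡1, 64^64≡1, 64^128≡1, 64^256≡1, 64^512≡1, 64^1024≡1.
1566 = 2 + 4 + 8 + 16 + 512 + 1024, so 64^1566 ≡ 22·96·1·1·1·1 ≡ 75 (mod 97).

75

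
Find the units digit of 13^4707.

Powers of 3 mod 10 repeat with period 4: 3, 9, 7, 1.
4707 leaves remainder 3 on division by 4, so 13^4707 ends in 7.

7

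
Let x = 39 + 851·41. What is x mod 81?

19

851·41 = 34891.
34891 mod 81 = 61 (since 430·81 = 34830).
(39 + 61) mod 81 = 19.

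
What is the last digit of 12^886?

4

The units digit of 12^n cycles with period 4: 2, 4, 8, 6, …
886 leaves remainder 2 on division by 4, so 12^886 ends in 4.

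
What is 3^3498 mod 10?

Powers of 3 mod 10 repeat with period 4: 3, 9, 7, 1.
3498 mod 4 = 2, so the last digit matches 3^2 = 9.

9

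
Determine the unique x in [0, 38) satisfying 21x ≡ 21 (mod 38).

1

21⁻¹ ≡ 29 (mod 38) because 21·29 = 609 = 16·38 + 1.
So x ≡ 29·21 = 609 ≡ 1 (mod 38).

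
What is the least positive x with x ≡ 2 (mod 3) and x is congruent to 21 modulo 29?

50

x ≡ 2 (mod 3) gives x ∈ {2, 5, 8, 11, 14, 17, 20, 23, …}.
The first of these with x mod 29 = 21 is 50.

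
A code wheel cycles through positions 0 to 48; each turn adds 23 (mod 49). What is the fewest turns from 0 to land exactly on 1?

32

23·32 = 736 = 15·49 + 1, so 23⁻¹ ≡ 32 (mod 49).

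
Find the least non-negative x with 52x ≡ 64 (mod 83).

14

The inverse of 52 mod 83 is 8 (since 52·8 = 416 ≡ 1).
So x ≡ 8·64 = 512 ≡ 14 (mod 83).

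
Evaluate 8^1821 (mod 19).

18

Successive squares of 8 mod 19: 8^1≡8, 8^2≡7, 8^4≡11, 8^8≡7, 8^16≡11, 8^32≡7, 8^64≡11, 8^128≡7, 8^256≡11, 8^512≡7, 8^1024≡11.
Since 1821 = 1 + 4 + 8 + 16 + 256 + 512 + 1024 in binary, 8^1821 ≡ 8·11·7·11·11·7·11 ≡ 18 (mod 19).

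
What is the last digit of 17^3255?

3

Last digits of 7^n: 7, 9, 3, 1 (period 4).
3255 leaves remainder 3 on division by 4, so 17^3255 ends in 3.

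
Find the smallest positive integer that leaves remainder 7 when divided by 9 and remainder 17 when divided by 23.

x ≡ 7 (mod 9) gives x ∈ {7, 16, 25, 34, 43, 52, 61, 70, …}.
The first of these with x mod 23 = 17 is 178.

178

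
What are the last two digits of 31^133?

91

Square-and-reduce mod 100: 31^1≡31, 31^2≡61, 31^4≡21, 31^8≡41, 31^16≡81, 31^32≡61, 31^64≡21, 31^128≡41.
Since 133 = 1 + 4 + 128 in binary, 31^133 ≡ 31·21·41 ≡ 91 (mod 100).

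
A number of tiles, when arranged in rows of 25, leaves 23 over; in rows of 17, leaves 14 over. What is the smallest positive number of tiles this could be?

Since 17·3 ≡ 1 (mod 25), take x = 14 + 17·((23−14)·3 mod 25) = 14 + 17·2 = 48.
Check: 48 mod 25 = 23, 48 mod 17 = 14.

48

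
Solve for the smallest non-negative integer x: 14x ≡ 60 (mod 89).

17

14⁻¹ ≡ 70 (mod 89) because 14·70 = 980 = 11·89 + 1.
Multiplying both sides by 70: x ≡ 70·60 = 4200 ≡ 17 (mod 89).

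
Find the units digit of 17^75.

3

Powers of 7 mod 10 repeat with period 4: 7, 9, 3, 1.
75 leaves remainder 3 on division by 4, so 17^75 ends in 3.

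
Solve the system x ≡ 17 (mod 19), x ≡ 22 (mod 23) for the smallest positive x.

Since 23·5 ≡ 1 (mod 19), take x = 22 + 23·((17−22)·5 mod 19) = 22 + 23·13 = 321.
Check: 321 mod 19 = 17, 321 mod 23 = 22.

321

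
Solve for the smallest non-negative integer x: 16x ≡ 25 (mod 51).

43

16⁻¹ ≡ 16 (mod 51) because 16·16 = 256 = 5·51 + 1.
Multiplying both sides by 16: x ≡ 16·25 = 400 ≡ 43 (mod 51).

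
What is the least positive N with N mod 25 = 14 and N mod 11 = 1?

Since 11·16 ≡ 1 (mod 25), take x = 1 + 11·((14−1)·16 mod 25) = 1 + 11·8 = 89.
Check: 89 mod 25 = 14, 89 mod 11 = 1.

89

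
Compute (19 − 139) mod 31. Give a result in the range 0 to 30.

4

Dividing 139 by 31 gives quotient 4 and remainder 15.
(19 − 15) mod 31 = 4.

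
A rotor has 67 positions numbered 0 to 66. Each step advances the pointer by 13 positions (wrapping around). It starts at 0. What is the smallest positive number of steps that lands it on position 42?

29

13⁻¹ ≡ 31 (mod 67) because 13·31 = 403 = 6·67 + 1.
Multiplying both sides by 31: x ≡ 31·42 = 1302 ≡ 29 (mod 67).
Check: 13·29 = 377 = 5·67 + 42.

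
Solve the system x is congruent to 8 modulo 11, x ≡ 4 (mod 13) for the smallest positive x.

30

x ≡ 8 (mod 11) gives x ∈ {8, 19, 30}.
The first of these with x mod 13 = 4 is 30.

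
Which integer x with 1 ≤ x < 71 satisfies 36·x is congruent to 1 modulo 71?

71 = 1·36 + 35
36 = 1·35 + 1
35 = 35·1 + 0
Back-substituting gives 36·2 ≡ 1 (mod 71).

2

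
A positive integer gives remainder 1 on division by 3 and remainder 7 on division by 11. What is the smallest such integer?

7

x ≡ 1 (mod 3) gives x ∈ {1, 4, 7}.
The first of these with x mod 11 = 7 is 7.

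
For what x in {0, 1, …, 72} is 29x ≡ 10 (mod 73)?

23

29⁻¹ ≡ 68 (mod 73) because 29·68 = 1972 = 27·73 + 1.
Multiplying both sides by 68: x ≡ 68·10 = 680 ≡ 23 (mod 73).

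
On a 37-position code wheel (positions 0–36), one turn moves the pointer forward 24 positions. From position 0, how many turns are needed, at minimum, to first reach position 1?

37 = 1·24 + 13
24 = 1·13 + 11
13 = 1·11 + 2
11 = 5·2 + 1
2 = 2·1 + 0
Back-substituting gives 24·17 ≡ 1 (mod 37).

17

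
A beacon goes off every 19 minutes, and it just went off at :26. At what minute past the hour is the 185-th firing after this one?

1

185·19 = 3515.
3515 = 58·60 + 35, so 3515 mod 60 = 35.
(26 + 35) mod 60 = 1.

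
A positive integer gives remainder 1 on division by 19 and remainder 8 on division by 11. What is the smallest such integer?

x ≡ 8 (mod 11) gives x ∈ {8, 19, 30, 41, 52, 63, 74, 85, …}.
The first of these with x mod 19 = 1 is 96.

96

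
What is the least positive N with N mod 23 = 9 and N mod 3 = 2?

32

Since 3·8 ≡ 1 (mod 23), take x = 2 + 3·((9−2)·8 mod 23) = 2 + 3·10 = 32.
Check: 32 mod 23 = 9, 32 mod 3 = 2.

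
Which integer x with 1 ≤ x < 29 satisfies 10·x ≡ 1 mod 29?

29 = 2·10 + 9
10 = 1·9 + 1
9 = 9·1 + 0
Back-substituting gives 10·3 ≡ 1 (mod 29).

3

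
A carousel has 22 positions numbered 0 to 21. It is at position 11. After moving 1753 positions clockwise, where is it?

4

1753 mod 22 = 15 (since 79·22 = 1738).
(11 + 15) mod 22 = 4.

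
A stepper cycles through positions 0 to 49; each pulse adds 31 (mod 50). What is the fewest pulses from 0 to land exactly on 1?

50 = 1·31 + 19
31 = 1·19 + 12
19 = 1·12 + 7
12 = 1·7 + 5
7 = 1·5 + 2
5 = 2·2 + 1
2 = 2·1 + 0
Back-substituting gives 31·21 ≡ 1 (mod 50).

21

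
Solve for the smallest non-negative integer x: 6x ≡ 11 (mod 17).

16

6⁻¹ ≡ 3 (mod 17) because 6·3 = 18 = 1·17 + 1.
Multiplying both sides by 3: x ≡ 3·11 = 33 ≡ 16 (mod 17).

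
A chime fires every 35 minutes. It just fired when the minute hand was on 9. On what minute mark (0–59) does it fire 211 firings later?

211·35 = 7385.
7385 − 123·60 = 5, so 7385 ≡ 5 (mod 60).
(9 + 5) mod 60 = 14.

14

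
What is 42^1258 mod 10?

4

Powers of 2 mod 10 repeat with period 4: 2, 4, 8, 6.
1258 mod 4 = 2, so the last digit matches 2^2 = 4.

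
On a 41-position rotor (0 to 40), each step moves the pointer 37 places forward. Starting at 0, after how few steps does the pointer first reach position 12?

The inverse of 37 mod 41 is 10 (since 37·10 = 370 ≡ 1).
Multiplying both sides by 10: x ≡ 10·12 = 120 ≡ 38 (mod 41).

38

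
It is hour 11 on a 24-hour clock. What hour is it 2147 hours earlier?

2147 − 89·24 = 11, so 2147 ≡ 11 (mod 24).
(11 − 11) mod 24 = 0.

0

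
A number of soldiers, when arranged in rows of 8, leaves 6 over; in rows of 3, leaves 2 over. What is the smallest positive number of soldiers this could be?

14

Since 3·3 ≡ 1 (mod 8), take x = 2 + 3·((6−2)·3 mod 8) = 2 + 3·4 = 14.
Check: 14 mod 8 = 6, 14 mod 3 = 2.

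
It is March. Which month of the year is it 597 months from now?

December

597 = 49·12 + 9, so 597 mod 12 = 9.
March + 9 months → December.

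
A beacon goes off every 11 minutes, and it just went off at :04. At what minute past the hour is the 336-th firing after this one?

40

336·11 = 3696.
3696 = 61·60 + 36, so 3696 mod 60 = 36.
(4 + 36) mod 60 = 40.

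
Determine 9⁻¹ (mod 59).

9·46 = 414 = 7·59 + 1, so 9⁻¹ ≡ 46 (mod 59).

46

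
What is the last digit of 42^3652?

Powers of 2 mod 10 repeat with period 4: 2, 4, 8, 6.
3652 mod 4 = 0, so the last digit matches 2^4 = 6.

6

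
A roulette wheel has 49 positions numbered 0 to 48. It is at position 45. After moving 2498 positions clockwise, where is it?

44

2498 = 50·49 + 48, so 2498 mod 49 = 48.
(45 + 48) mod 49 = 44.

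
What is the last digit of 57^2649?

7

The units digit of 57^n cycles with period 4: 7, 9, 3, 1, …
2649 leaves remainder 1 on division by 4, so 57^2649 ends in 7.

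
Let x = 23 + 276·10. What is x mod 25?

276·10 = 2760.
Dividing 2760 by 25 gives quotient 110 and remainder 10.
(23 + 10) mod 25 = 8.

8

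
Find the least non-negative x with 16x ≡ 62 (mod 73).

13

16⁻¹ ≡ 32 (mod 73) because 16·32 = 512 = 7·73 + 1.
Multiplying both sides by 32: x ≡ 32·62 = 1984 ≡ 13 (mod 73).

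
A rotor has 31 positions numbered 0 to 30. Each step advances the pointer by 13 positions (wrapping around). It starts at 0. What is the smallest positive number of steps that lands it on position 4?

17

13⁻¹ ≡ 12 (mod 31) because 13·12 = 156 = 5·31 + 1.
Multiplying both sides by 12: x ≡ 12·4 = 48 ≡ 17 (mod 31).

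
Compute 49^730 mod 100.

By repeated squaring mod 100: 49^1≡49, 49^2≡1, 49^4≡1, 49^8≡1, 49^16≡1, 49^32≡1, 49^64≡1, 49^128≡1, 49^256≡1, 49^512≡1.
730 = 2 + 8 + 16 + 64 + 128 + 512, so 49^730 ≡ 1·1·1·1·1·1 ≡ 1 (mod 100).

1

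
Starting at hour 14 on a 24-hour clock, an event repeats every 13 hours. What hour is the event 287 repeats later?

1

287·13 = 3731.
Dividing 3731 by 24 gives quotient 155 and remainder 11.
(14 + 11) mod 24 = 1.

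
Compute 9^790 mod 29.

16

Successive squares of 9 mod 29: 9^1≡9, 9^2≡23, 9^4≡7, 9^8≡20, 9^16≡23, 9^32≡7, 9^64≡20, 9^128≡23, 9^256≡7, 9^512≡20.
Since 790 = 2 + 4 + 16 + 256 + 512 in binary, 9^790 ≡ 23·7·23·7·20 ≡ 16 (mod 29).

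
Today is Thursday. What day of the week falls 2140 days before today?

Saturday

2140 − 305·7 = 5, so 2140 ≡ 5 (mod 7).
Thursday − 5 days → Saturday.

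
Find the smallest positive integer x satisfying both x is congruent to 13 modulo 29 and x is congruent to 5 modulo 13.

Since 13·9 ≡ 1 (mod 29), take x = 5 + 13·((13−5)·9 mod 29) = 5 + 13·14 = 187.
Check: 187 mod 29 = 13, 187 mod 13 = 5.

187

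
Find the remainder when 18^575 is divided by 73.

69

Successive squares of 18 mod 73: 18^1≡18, 18^2≡32, 18^4≡2, 18^8≡4, 18^16≡16, 18^32≡37, 18^64≡55, 18^128≡32, 18^256≡2, 18^512≡4.
Since 575 = 1 + 2 + 4 + 8 + 16 + 32 + 512 in binary, 18^575 ≡ 18·32·2·4·16·37·4 ≡ 69 (mod 73).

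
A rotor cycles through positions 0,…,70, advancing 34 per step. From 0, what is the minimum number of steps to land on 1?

23

The inverse of 34 mod 71 is 23 (since 34·23 = 782 ≡ 1).
Multiplying both sides by 23: x ≡ 23·1 = 23 ≡ 23 (mod 71).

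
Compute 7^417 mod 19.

Successive squares of 7 mod 19: 7^1≡7, 7^2≡11, 7^4≡7, 7^8≡11, 7^16≡7, 7^32≡11, 7^64≡7, 7^128≡11, 7^256≡7.
Since 417 = 1 + 32 + 128 + 256 in binary, 7^417 ≡ 7·11·11·7 ≡ 1 (mod 19).

1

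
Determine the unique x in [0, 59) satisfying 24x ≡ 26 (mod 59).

The inverse of 24 mod 59 is 32 (since 24·32 = 768 ≡ 1).
Multiplying both sides by 32: x ≡ 32·26 = 832 ≡ 6 (mod 59).
Check: 24·6 = 144 = 2·59 + 26.

6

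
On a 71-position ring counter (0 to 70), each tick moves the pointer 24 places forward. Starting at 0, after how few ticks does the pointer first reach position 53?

24⁻¹ ≡ 3 (mod 71) because 24·3 = 72 = 1·71 + 1.
Multiplying both sides by 3: x ≡ 3·53 = 159 ≡ 17 (mod 71).

17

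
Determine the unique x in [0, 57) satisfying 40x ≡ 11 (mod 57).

The inverse of 40 mod 57 is 10 (since 40·10 = 400 ≡ 1).
Multiplying both sides by 10: x ≡ 10·11 = 110 ≡ 53 (mod 57).
Check: 40·53 = 2120 = 37·57 + 11.

53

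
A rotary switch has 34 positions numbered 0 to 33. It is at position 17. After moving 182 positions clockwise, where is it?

29

182 mod 34 = 12 (since 5·34 = 170).
(17 + 12) mod 34 = 29.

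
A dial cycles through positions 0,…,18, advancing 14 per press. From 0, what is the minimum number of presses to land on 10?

17

The inverse of 14 mod 19 is 15 (since 14·15 = 210 ≡ 1).
So x ≡ 15·10 = 150 ≡ 17 (mod 19).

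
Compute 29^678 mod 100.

Successive squares of 29 mod 100: 29^1≡29, 29^2≡41, 29^4≡81, 29^8≡61, 29^16≡21, 29^32≡41, 29^64≡81, 29^128≡61, 29^256≡21, 29^512≡41.
678 = 2 + 4 + 32 + 128 + 512, so 29^678 ≡ 41·81·41·61·41 ≡ 61 (mod 100).

61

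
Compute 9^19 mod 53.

By repeated squaring mod 53: 9^1≡9, 9^2≡28, 9^4≡42, 9^8≡15, 9^16≡13.
Since 19 = 1 + 2 + 16 in binary, 9^19 ≡ 9·28·13 ≡ 43 (mod 53).

43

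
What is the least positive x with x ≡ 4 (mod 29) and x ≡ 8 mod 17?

178

Since 17·12 ≡ 1 (mod 29), take x = 8 + 17·((4−8)·12 mod 29) = 8 + 17·10 = 178.
Check: 178 mod 29 = 4, 178 mod 17 = 8.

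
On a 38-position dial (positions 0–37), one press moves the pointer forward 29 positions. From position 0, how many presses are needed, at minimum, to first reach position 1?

38 = 1·29 + 9
29 = 3·9 + 2
9 = 4·2 + 1
2 = 2·1 + 0
Back-substituting gives 29·21 ≡ 1 (mod 38).

21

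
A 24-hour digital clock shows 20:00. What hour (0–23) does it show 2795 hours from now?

7

2795 mod 24 = 11 (since 116·24 = 2784).
(20 + 11) mod 24 = 7.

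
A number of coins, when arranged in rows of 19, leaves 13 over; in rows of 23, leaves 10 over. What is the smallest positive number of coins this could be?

355

Since 23·5 ≡ 1 (mod 19), take x = 10 + 23·((13−10)·5 mod 19) = 10 + 23·15 = 355.
Check: 355 mod 19 = 13, 355 mod 23 = 10.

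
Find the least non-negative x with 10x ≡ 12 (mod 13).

10⁻¹ ≡ 4 (mod 13) because 10·4 = 40 = 3·13 + 1.
So x ≡ 4·12 = 48 ≡ 9 (mod 13).

9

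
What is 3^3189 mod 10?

3

The units digit of 3^n cycles with period 4: 3, 9, 7, 1, …
3189 mod 4 = 1, so the last digit matches 3^1 = 3.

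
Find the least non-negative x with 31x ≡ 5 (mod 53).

The inverse of 31 mod 53 is 12 (since 31·12 = 372 ≡ 1).
Multiplying both sides by 12: x ≡ 12·5 = 60 ≡ 7 (mod 53).

7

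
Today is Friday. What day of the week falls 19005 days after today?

Friday

19005 mod 7 = 0 (since 2715·7 = 19005).
Friday + 0 days → Friday.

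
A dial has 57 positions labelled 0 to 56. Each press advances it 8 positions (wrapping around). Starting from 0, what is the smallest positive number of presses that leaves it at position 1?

50

8·50 = 400 = 7·57 + 1, so 8⁻¹ ≡ 50 (mod 57).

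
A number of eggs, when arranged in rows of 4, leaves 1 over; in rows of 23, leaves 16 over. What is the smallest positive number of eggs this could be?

x ≡ 1 (mod 4) gives x ∈ {1, 5, 9, 13, 17, 21, 25, 29, …}.
The first of these with x mod 23 = 16 is 85.

85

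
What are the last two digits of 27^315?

43

By repeated squaring mod 100: 27^1≡27, 27^2≡29, 27^4≡41, 27^8≡81, 27^16≡61, 27^32≡21, 27^64≡41, 27^128≡81, 27^256≡61.
315 = 1 + 2 + 8 + 16 + 32 + 256, so 27^315 ≡ 27·29·81·61·21·61 ≡ 43 (mod 100).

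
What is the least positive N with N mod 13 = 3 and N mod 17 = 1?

120

x ≡ 3 (mod 13) gives x ∈ {3, 16, 29, 42, 55, 68, 81, 94, …}.
The first of these with x mod 17 = 1 is 120.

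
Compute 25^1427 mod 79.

73

Square-and-reduce mod 79: 25^1≡25, 25^2≡72, 25^4≡49, 25^8≡31, 25^16≡13, 25^32≡11, 25^64≡42, 25^128≡26, 25^256≡44, 25^512≡40, 25^1024≡20.
Since 1427 = 1 + 2 + 16 + 128 + 256 + 1024 in binary, 25^1427 ≡ 25·72·13·26·44·20 ≡ 73 (mod 79).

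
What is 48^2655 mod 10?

2

Last digits of 8^n: 8, 4, 2, 6 (period 4).
2655 leaves remainder 3 on division by 4, so 48^2655 ends in 2.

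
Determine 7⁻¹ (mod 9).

9 = 1·7 + 2
7 = 3·2 + 1
2 = 2·1 + 0
Back-substituting gives 7·4 ≡ 1 (mod 9).

4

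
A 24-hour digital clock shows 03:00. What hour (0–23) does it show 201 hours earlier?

18

201 mod 24 = 9 (since 8·24 = 192).
(3 − 9) mod 24 = 18.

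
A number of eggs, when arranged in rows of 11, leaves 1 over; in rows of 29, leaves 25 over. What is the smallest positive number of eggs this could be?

Since 29·8 ≡ 1 (mod 11), take x = 25 + 29·((1−25)·8 mod 11) = 25 + 29·6 = 199.
Check: 199 mod 11 = 1, 199 mod 29 = 25.

199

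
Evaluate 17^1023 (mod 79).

Successive squares of 17 mod 79: 17^1≡17, 17^2≡52, 17^4≡18, 17^8≡8, 17^16≡64, 17^32≡67, 17^64≡65, 17^128≡38, 17^256≡22, 17^512≡10.
1023 = 1 + 2 + 4 + 8 + 16 + 32 + 64 + 128 + 256 + 512, so 17^1023 ≡ 17·52·18·8·64·67·65·38·22·10 ≡ 57 (mod 79).

57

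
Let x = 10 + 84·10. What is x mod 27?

84·10 = 840.
Dividing 840 by 27 gives quotient 31 and remainder 3.
(10 + 3) mod 27 = 13.

13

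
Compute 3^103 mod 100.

By repeated squaring mod 100: 3^1≡3, 3^2≡9, 3^4≡81, 3^8≡61, 3^16≡21, 3^32≡41, 3^64≡81.
103 = 1 + 2 + 4 + 32 + 64, so 3^103 ≡ 3·9·81·41·81 ≡ 27 (mod 100).

27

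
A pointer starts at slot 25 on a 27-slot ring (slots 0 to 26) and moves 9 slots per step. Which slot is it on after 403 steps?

403·9 = 3627.
3627 mod 27 = 9 (since 134·27 = 3618).
(25 + 9) mod 27 = 7.

7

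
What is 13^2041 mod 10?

3

The units digit of 13^n cycles with period 4: 3, 9, 7, 1, …
2041 leaves remainder 1 on division by 4, so 13^2041 ends in 3.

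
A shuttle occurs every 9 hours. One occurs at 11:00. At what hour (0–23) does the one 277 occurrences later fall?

8

277·9 = 2493.
2493 = 103·24 + 21, so 2493 mod 24 = 21.
(11 + 21) mod 24 = 8.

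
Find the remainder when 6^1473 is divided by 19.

11

Square-and-reduce mod 19: 6^1≡6, 6^2≡17, 6^4≡4, 6^8≡16, 6^16≡9, 6^32≡5, 6^64≡6, 6^128≡17, 6^256≡4, 6^512≡16, 6^1024≡9.
1473 = 1 + 64 + 128 + 256 + 1024, so 6^1473 ≡ 6·6·17·4·9 ≡ 11 (mod 19).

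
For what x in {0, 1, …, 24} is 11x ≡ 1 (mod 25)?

16

11⁻¹ ≡ 16 (mod 25) because 11·16 = 176 = 7·25 + 1.
So x ≡ 16·1 = 16 ≡ 16 (mod 25).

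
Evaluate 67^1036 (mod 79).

Square-and-reduce mod 79: 67^1≡67, 67^2≡65, 67^4≡38, 67^8≡22, 67^16≡10, 67^32≡21, 67^64≡46, 67^128≡62, 67^256≡52, 67^512≡18, 67^1024≡8.
Since 1036 = 4 + 8 + 1024 in binary, 67^1036 ≡ 38·22·8 ≡ 52 (mod 79).

52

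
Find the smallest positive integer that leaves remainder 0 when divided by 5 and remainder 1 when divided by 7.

15

x ≡ 0 (mod 5) gives x ∈ {0, 5, 10, 15}.
The first of these with x mod 7 = 1 is 15.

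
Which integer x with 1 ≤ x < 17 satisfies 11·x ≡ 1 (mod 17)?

14

17 = 1·11 + 6
11 = 1·6 + 5
6 = 1·5 + 1
5 = 5·1 + 0
Back-substituting gives 11·14 ≡ 1 (mod 17).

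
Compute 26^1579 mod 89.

61

By repeated squaring mod 89: 26^1≡26, 26^2≡53, 26^4≡50, 26^8≡8, 26^16≡64, 26^32≡2, 26^64≡4, 26^128≡16, 26^256≡78, 26^512≡32, 26^1024≡45.
1579 = 1 + 2 + 8 + 32 + 512 + 1024, so 26^1579 ≡ 26·53·8·2·32·45 ≡ 61 (mod 89).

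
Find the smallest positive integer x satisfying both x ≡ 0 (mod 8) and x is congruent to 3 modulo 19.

136

x ≡ 0 (mod 8) gives x ∈ {0, 8, 16, 24, 32, 40, 48, 56, …}.
The first of these with x mod 19 = 3 is 136.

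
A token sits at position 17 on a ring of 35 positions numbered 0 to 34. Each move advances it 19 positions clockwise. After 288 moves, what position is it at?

288·19 = 5472.
Dividing 5472 by 35 gives quotient 156 and remainder 12.
(17 + 12) mod 35 = 29.

29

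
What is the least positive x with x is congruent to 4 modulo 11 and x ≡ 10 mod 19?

Since 19·7 ≡ 1 (mod 11), take x = 10 + 19·((4−10)·7 mod 11) = 10 + 19·2 = 48.
Check: 48 mod 11 = 4, 48 mod 19 = 10.

48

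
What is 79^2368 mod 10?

1

The units digit of 79^n cycles with period 2: 9, 1, …
2368 leaves remainder 0 on division by 2, so 79^2368 ends in 1.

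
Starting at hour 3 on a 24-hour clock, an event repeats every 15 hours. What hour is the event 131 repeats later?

131·15 = 1965.
1965 − 81·24 = 21, so 1965 ≡ 21 (mod 24).
(3 + 21) mod 24 = 0.

0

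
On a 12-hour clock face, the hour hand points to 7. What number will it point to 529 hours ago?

529 mod 12 = 1 (since 44·12 = 528).
7 − 1 → 6 on a 12-hour dial.

6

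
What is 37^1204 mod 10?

1

Powers of 7 mod 10 repeat with period 4: 7, 9, 3, 1.
1204 mod 4 = 0, so the last digit matches 7^4 = 1.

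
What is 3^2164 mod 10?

The units digit of 3^n cycles with period 4: 3, 9, 7, 1, …
2164 leaves remainder 0 on division by 4, so 3^2164 ends in 1.

1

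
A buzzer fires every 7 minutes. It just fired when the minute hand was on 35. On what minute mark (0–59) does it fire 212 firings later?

212·7 = 1484.
Dividing 1484 by 60 gives quotient 24 and remainder 44.
(35 + 44) mod 60 = 19.

19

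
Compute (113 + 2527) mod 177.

2527 mod 177 = 49 (since 14·177 = 2478).
(113 + 49) mod 177 = 162.

162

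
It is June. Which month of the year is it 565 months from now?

Dividing 565 by 12 gives quotient 47 and remainder 1.
June + 1 month → July.

July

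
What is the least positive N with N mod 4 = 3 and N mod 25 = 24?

99

Since 25·1 ≡ 1 (mod 4), take x = 24 + 25·((3−24)·1 mod 4) = 24 + 25·3 = 99.
Check: 99 mod 4 = 3, 99 mod 25 = 24.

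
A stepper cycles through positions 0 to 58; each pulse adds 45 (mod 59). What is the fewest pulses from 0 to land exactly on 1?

21

59 = 1·45 + 14
45 = 3·14 + 3
14 = 4·3 + 2
3 = 1·2 + 1
2 = 2·1 + 0
Back-substituting gives 45·21 ≡ 1 (mod 59).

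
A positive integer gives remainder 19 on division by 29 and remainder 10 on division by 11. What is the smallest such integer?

164

x ≡ 10 (mod 11) gives x ∈ {10, 21, 32, 43, 54, 65, 76, 87, …}.
The first of these with x mod 29 = 19 is 164.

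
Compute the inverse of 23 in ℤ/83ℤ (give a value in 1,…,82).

83 = 3·23 + 14
23 = 1·14 + 9
14 = 1·9 + 5
9 = 1·5 + 4
5 = 1·4 + 1
4 = 4·1 + 0
Back-substituting gives 23·65 ≡ 1 (mod 83).

65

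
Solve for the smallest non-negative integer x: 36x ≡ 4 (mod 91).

81

36⁻¹ ≡ 43 (mod 91) because 36·43 = 1548 = 17·91 + 1.
Multiplying both sides by 43: x ≡ 43·4 = 172 ≡ 81 (mod 91).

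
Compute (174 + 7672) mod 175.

146

7672 = 43·175 + 147, so 7672 mod 175 = 147.
(174 + 147) mod 175 = 146.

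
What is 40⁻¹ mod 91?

66

40·66 = 2640 = 29·91 + 1, so 40⁻¹ ≡ 66 (mod 91).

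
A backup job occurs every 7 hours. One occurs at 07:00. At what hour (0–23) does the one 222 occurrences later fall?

222·7 = 1554.
1554 − 64·24 = 18, so 1554 ≡ 18 (mod 24).
(7 + 18) mod 24 = 1.

1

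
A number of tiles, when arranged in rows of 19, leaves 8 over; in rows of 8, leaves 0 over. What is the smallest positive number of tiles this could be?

8

x ≡ 0 (mod 8) gives x ∈ {0, 8}.
The first of these with x mod 19 = 8 is 8.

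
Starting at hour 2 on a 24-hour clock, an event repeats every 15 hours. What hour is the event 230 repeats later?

230·15 = 3450.
3450 − 143·24 = 18, so 3450 ≡ 18 (mod 24).
(2 + 18) mod 24 = 20.

20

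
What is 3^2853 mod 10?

3

Powers of 3 mod 10 repeat with period 4: 3, 9, 7, 1.
2853 mod 4 = 1, so the last digit matches 3^1 = 3.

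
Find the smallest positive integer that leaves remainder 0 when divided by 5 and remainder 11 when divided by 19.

x ≡ 0 (mod 5) gives x ∈ {0, 5, 10, 15, 20, 25, 30}.
The first of these with x mod 19 = 11 is 30.

30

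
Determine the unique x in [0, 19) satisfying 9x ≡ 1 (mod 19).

17

9⁻¹ ≡ 17 (mod 19) because 9·17 = 153 = 8·19 + 1.
So x ≡ 17·1 = 17 ≡ 17 (mod 19).
Check: 9·17 = 153 = 8·19 + 1.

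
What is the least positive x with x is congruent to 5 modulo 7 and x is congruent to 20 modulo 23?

89

x ≡ 5 (mod 7) gives x ∈ {5, 12, 19, 26, 33, 40, 47, 54, …}.
The first of these with x mod 23 = 20 is 89.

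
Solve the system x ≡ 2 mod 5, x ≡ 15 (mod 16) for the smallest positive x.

47

x ≡ 2 (mod 5) gives x ∈ {2, 7, 12, 17, 22, 27, 32, 37, …}.
The first of these with x mod 16 = 15 is 47.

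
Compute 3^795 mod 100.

7

By repeated squaring mod 100: 3^1≡3, 3^2≡9, 3^4≡81, 3^8≡61, 3^16≡21, 3^32≡41, 3^64≡81, 3^128≡61, 3^256≡21, 3^512≡41.
Since 795 = 1 + 2 + 8 + 16 + 256 + 512 in binary, 3^795 ≡ 3·9·61·21·21·41 ≡ 7 (mod 100).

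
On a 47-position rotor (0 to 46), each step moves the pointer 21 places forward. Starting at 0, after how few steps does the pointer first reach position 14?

32

21⁻¹ ≡ 9 (mod 47) because 21·9 = 189 = 4·47 + 1.
So x ≡ 9·14 = 126 ≡ 32 (mod 47).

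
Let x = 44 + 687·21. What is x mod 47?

687·21 = 14427.
14427 − 306·47 = 45, so 14427 ≡ 45 (mod 47).
(44 + 45) mod 47 = 42.

42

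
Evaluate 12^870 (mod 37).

10

Successive squares of 12 mod 37: 12^1≡12, 12^2≡33, 12^4≡16, 12^8≡34, 12^16≡9, 12^32≡7, 12^64≡12, 12^128≡33, 12^256≡16, 12^512≡34.
870 = 2 + 4 + 32 + 64 + 256 + 512, so 12^870 ≡ 33·16·7·12·16·34 ≡ 10 (mod 37).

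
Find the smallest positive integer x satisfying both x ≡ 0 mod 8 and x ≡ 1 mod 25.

Since 25·1 ≡ 1 (mod 8), take x = 1 + 25·((0−1)·1 mod 8) = 1 + 25·7 = 176.
Check: 176 mod 8 = 0, 176 mod 25 = 1.

176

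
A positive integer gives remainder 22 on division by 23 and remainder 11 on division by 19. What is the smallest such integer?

x ≡ 11 (mod 19) gives x ∈ {11, 30, 49, 68}.
The first of these with x mod 23 = 22 is 68.

68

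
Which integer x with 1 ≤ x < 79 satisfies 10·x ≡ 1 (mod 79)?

8

79 = 7·10 + 9
10 = 1·9 + 1
9 = 9·1 + 0
Back-substituting gives 10·8 ≡ 1 (mod 79).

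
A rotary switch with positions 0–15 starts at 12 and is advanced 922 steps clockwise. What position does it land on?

6

922 = 57·16 + 10, so 922 mod 16 = 10.
(12 + 10) mod 16 = 6.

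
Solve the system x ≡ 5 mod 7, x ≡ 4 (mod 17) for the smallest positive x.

89

Since 17·5 ≡ 1 (mod 7), take x = 4 + 17·((5−4)·5 mod 7) = 4 + 17·5 = 89.
Check: 89 mod 7 = 5, 89 mod 17 = 4.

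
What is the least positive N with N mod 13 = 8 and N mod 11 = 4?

x ≡ 4 (mod 11) gives x ∈ {4, 15, 26, 37, 48, 59, 70, 81, …}.
The first of these with x mod 13 = 8 is 125.

125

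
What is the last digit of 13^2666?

Last digits of 3^n: 3, 9, 7, 1 (period 4).
2666 mod 4 = 2, so the last digit matches 3^2 = 9.

9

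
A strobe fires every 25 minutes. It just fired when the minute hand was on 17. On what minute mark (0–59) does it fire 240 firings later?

240·25 = 6000.
6000 = 100·60 + 0, so 6000 mod 60 = 0.
(17 + 0) mod 60 = 17.

17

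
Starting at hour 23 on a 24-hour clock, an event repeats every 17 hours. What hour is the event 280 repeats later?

280·17 = 4760.
4760 mod 24 = 8 (since 198·24 = 4752).
(23 + 8) mod 24 = 7.

7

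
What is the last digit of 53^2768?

Last digits of 3^n: 3, 9, 7, 1 (period 4).
2768 leaves remainder 0 on division by 4, so 53^2768 ends in 1.

1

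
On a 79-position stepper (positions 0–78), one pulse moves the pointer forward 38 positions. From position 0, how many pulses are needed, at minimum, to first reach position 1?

38·52 = 1976 = 25·79 + 1, so 38⁻¹ ≡ 52 (mod 79).

52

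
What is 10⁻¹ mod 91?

82

91 = 9·10 + 1
10 = 10·1 + 0
Back-substituting gives 10·82 ≡ 1 (mod 91).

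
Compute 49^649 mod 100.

49

Square-and-reduce mod 100: 49^1≡49, 49^2≡1, 49^4≡1, 49^8≡1, 49^16≡1, 49^32≡1, 49^64≡1, 49^128≡1, 49^256≡1, 49^512≡1.
649 = 1 + 8 + 128 + 512, so 49^649 ≡ 49·1·1·1 ≡ 49 (mod 100).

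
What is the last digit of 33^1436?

Powers of 3 mod 10 repeat with period 4: 3, 9, 7, 1.
1436 mod 4 = 0, so the last digit matches 3^4 = 1.

1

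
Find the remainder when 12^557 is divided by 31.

11

Successive squares of 12 mod 31: 12^1≡12, 12^2≡20, 12^4≡28, 12^8≡9, 12^16≡19, 12^32≡20, 12^64≡28, 12^128≡9, 12^256≡19, 12^512≡20.
557 = 1 + 4 + 8 + 32 + 512, so 12^557 ≡ 12·28·9·20·20 ≡ 11 (mod 31).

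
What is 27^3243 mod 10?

The units digit of 27^n cycles with period 4: 7, 9, 3, 1, …
3243 leaves remainder 3 on division by 4, so 27^3243 ends in 3.

3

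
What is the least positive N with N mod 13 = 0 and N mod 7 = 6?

Since 7·2 ≡ 1 (mod 13), take x = 6 + 7·((0−6)·2 mod 13) = 6 + 7·1 = 13.
Check: 13 mod 13 = 0, 13 mod 7 = 6.

13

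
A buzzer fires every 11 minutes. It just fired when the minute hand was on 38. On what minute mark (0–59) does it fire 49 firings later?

49·11 = 539.
539 = 8·60 + 59, so 539 mod 60 = 59.
(38 + 59) mod 60 = 37.

37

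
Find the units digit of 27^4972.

1

The units digit of 27^n cycles with period 4: 7, 9, 3, 1, …
4972 mod 4 = 0, so the last digit matches 7^4 = 1.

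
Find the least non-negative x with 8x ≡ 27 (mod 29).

7

8⁻¹ ≡ 11 (mod 29) because 8·11 = 88 = 3·29 + 1.
So x ≡ 11·27 = 297 ≡ 7 (mod 29).
Check: 8·7 = 56 = 1·29 + 27.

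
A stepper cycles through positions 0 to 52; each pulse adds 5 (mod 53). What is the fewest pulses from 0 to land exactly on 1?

5·32 = 160 = 3·53 + 1, so 5⁻¹ ≡ 32 (mod 53).

32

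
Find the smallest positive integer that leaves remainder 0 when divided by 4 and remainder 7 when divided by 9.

x ≡ 0 (mod 4) gives x ∈ {0, 4, 8, 12, 16}.
The first of these with x mod 9 = 7 is 16.

16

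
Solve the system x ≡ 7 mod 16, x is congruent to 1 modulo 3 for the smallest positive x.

7

x ≡ 1 (mod 3) gives x ∈ {1, 4, 7}.
The first of these with x mod 16 = 7 is 7.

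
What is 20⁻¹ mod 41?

41 = 2·20 + 1
20 = 20·1 + 0
Back-substituting gives 20·39 ≡ 1 (mod 41).

39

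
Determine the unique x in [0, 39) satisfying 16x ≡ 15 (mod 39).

The inverse of 16 mod 39 is 22 (since 16·22 = 352 ≡ 1).
So x ≡ 22·15 = 330 ≡ 18 (mod 39).

18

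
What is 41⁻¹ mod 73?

57

41·57 = 2337 = 32·73 + 1, so 41⁻¹ ≡ 57 (mod 73).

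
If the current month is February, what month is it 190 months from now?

December

190 − 15·12 = 10, so 190 ≡ 10 (mod 12).
February + 10 months → December.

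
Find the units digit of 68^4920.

Powers of 8 mod 10 repeat with period 4: 8, 4, 2, 6.
4920 mod 4 = 0, so the last digit matches 8^4 = 6.

6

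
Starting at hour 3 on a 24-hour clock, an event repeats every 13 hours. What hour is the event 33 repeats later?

0

33·13 = 429.
429 = 17·24 + 21, so 429 mod 24 = 21.
(3 + 21) mod 24 = 0.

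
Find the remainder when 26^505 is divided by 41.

By repeated squaring mod 41: 26^1≡26, 26^2≡20, 26^4≡31, 26^8≡18, 26^16≡37, 26^32≡16, 26^64≡10, 26^128≡18, 26^256≡37.
505 = 1 + 8 + 16 + 32 + 64 + 128 + 256, so 26^505 ≡ 26·18·37·16·10·18·37 ≡ 14 (mod 41).

14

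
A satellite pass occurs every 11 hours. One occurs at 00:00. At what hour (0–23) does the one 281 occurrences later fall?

19

281·11 = 3091.
3091 = 128·24 + 19, so 3091 mod 24 = 19.
(0 + 19) mod 24 = 19.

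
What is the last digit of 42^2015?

8

Powers of 2 mod 10 repeat with period 4: 2, 4, 8, 6.
2015 leaves remainder 3 on division by 4, so 42^2015 ends in 8.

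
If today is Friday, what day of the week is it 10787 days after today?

10787 − 1541·7 = 0, so 10787 ≡ 0 (mod 7).
Friday + 0 days → Friday.

Friday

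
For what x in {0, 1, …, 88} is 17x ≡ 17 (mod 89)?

1

The inverse of 17 mod 89 is 21 (since 17·21 = 357 ≡ 1).
Multiplying both sides by 21: x ≡ 21·17 = 357 ≡ 1 (mod 89).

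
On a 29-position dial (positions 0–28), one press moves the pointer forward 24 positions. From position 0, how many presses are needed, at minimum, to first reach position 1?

29 = 1·24 + 5
24 = 4·5 + 4
5 = 1·4 + 1
4 = 4·1 + 0
Back-substituting gives 24·23 ≡ 1 (mod 29).

23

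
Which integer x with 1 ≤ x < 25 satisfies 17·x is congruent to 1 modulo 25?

17·3 = 51 = 2·25 + 1, so 17⁻¹ ≡ 3 (mod 25).

3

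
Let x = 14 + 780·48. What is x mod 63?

780·48 = 37440.
37440 − 594·63 = 18, so 37440 ≡ 18 (mod 63).
(14 + 18) mod 63 = 32.

32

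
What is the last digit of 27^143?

Powers of 7 mod 10 repeat with period 4: 7, 9, 3, 1.
143 leaves remainder 3 on division by 4, so 27^143 ends in 3.

3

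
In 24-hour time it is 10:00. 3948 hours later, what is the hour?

Dividing 3948 by 24 gives quotient 164 and remainder 12.
(10 + 12) mod 24 = 22.

22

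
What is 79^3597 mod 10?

9

The units digit of 79^n cycles with period 2: 9, 1, …
3597 leaves remainder 1 on division by 2, so 79^3597 ends in 9.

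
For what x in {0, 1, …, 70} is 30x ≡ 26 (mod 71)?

34

The inverse of 30 mod 71 is 45 (since 30·45 = 1350 ≡ 1).
So x ≡ 45·26 = 1170 ≡ 34 (mod 71).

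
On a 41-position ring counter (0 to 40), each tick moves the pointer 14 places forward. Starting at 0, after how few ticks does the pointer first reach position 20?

19

The inverse of 14 mod 41 is 3 (since 14·3 = 42 ≡ 1).
So x ≡ 3·20 = 60 ≡ 19 (mod 41).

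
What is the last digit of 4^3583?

The units digit of 4^n cycles with period 2: 4, 6, …
3583 leaves remainder 1 on division by 2, so 4^3583 ends in 4.

4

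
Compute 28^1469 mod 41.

Successive squares of 28 mod 41: 28^1≡28, 28^2≡5, 28^4≡25, 28^8≡10, 28^16≡18, 28^32≡37, 28^64≡16, 28^128≡10, 28^256≡18, 28^512≡37, 28^1024≡16.
1469 = 1 + 4 + 8 + 16 + 32 + 128 + 256 + 1024, so 28^1469 ≡ 28·25·10·18·37·10·18·16 ≡ 7 (mod 41).

7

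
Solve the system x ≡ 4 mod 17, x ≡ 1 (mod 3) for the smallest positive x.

x ≡ 1 (mod 3) gives x ∈ {1, 4}.
The first of these with x mod 17 = 4 is 4.

4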